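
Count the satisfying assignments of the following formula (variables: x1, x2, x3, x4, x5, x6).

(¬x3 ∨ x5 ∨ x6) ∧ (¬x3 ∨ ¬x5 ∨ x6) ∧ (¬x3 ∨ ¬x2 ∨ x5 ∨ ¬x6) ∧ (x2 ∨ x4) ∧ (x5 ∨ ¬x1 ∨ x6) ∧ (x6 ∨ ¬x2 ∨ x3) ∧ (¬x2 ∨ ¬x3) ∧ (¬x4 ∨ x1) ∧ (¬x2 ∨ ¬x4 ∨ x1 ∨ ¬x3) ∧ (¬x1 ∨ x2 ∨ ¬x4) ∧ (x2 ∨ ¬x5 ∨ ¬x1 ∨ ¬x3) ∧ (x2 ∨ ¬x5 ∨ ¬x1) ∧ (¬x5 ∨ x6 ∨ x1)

There are 2^6 = 64 truth assignments over (x1, x2, x3, x4, x5, x6).
Split on x2. With x2 = True, the clauses containing x2 are satisfied and ¬x2 drops from the rest; 6 of the 2^5 = 32 assignments to the other variables satisfy what remains.
With x2 = False, by the same count on the reduced clause set, 0 assignments work.
Total: 6 + 0 = 6.

6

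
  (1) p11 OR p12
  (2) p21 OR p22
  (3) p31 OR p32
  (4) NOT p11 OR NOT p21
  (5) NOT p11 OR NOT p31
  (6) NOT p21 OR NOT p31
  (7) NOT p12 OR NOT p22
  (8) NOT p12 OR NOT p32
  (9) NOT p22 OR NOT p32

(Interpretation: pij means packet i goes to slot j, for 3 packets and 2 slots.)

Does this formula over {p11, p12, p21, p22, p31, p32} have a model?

No

Branch on p11: set p11 = true.
(NOT p21) alone gives p21 = false.
(p22) alone gives p22 = true.
(NOT p31) alone gives p31 = false.
(p32) alone gives p32 = true.
But (NOT p32) is also a unit clause — contradiction.
That branch fails; take p11 = false instead.
(p12) alone gives p12 = true.
(NOT p22) alone gives p22 = false.
(p21) alone gives p21 = true.
(NOT p31) alone gives p31 = false.
(p32) alone gives p32 = true.
But (NOT p32) is also a unit clause — contradiction.
Both values of p11 lead to a conflict.
No assignment satisfies every clause.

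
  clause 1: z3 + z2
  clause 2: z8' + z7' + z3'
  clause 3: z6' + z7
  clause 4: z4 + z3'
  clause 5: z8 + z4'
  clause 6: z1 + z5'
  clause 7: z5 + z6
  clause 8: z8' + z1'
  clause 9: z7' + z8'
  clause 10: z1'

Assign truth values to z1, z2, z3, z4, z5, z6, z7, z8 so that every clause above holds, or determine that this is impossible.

Unit clause (z1') forces z1 = 0.
Unit clause (z5') forces z5 = 0.
Unit clause (z6) forces z6 = 1.
Unit clause (z7) forces z7 = 1.
Unit clause (z8') forces z8 = 0.
Unit clause (z4') forces z4 = 0.
Unit clause (z3') forces z3 = 0.
Unit clause (z2) forces z2 = 1.
Every clause now holds.

z1: 0, z2: 1, z3: 0, z4: 0, z5: 0, z6: 1, z7: 1, z8: 0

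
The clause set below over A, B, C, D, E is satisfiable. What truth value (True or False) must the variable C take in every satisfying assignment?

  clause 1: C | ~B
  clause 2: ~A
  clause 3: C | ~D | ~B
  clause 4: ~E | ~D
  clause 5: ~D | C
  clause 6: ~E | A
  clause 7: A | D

Suppose C = 0.
From the singleton clause (~B), B = 0.
From the singleton clause (~A), A = 0.
From the singleton clause (~D), D = 0.
Now (D) is unsatisfied and unit — conflict.
So every satisfying assignment has C = True.

True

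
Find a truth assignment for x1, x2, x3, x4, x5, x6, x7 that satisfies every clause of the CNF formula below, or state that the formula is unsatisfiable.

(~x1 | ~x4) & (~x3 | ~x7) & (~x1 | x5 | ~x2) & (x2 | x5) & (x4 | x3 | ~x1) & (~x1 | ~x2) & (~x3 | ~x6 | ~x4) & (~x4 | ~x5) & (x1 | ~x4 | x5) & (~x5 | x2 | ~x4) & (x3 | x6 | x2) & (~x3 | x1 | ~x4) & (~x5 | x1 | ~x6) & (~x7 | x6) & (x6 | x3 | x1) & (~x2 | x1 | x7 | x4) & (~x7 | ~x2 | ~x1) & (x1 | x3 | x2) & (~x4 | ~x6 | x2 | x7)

x1=0,  x2=1,  x3=0,  x4=0,  x5=0,  x6=1,  x7=1

Suppose x1 = 0.
Suppose x3 = 0.
(x6) alone gives x6 = 1.
(~x5) alone gives x5 = 0.
(x2) alone gives x2 = 1.
(~x4) alone gives x4 = 0.
(x7) alone gives x7 = 1.
All clauses are satisfied.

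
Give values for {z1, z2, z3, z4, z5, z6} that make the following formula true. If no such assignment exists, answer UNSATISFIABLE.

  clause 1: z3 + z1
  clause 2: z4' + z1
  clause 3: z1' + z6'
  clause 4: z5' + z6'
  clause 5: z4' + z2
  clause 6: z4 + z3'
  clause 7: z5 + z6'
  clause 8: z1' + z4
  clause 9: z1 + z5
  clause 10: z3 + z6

Suppose z3 = 1.
The clause (z4) is unit, so z4 = 1.
The clause (z1) is unit, so z1 = 1.
The clause (z6') is unit, so z6 = 0.
The clause (z2) is unit, so z2 = 1.
All clauses hold; z5 can take either value.

z1=1, z2=1, z3=1, z4=1, z5=0, z6=0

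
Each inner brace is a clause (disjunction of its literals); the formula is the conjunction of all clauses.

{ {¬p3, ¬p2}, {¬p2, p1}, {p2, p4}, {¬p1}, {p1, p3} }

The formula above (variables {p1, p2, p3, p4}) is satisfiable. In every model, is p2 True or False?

Suppose p2 = True.
(¬p3) alone gives p3 = False.
(p1) alone gives p1 = True.
That conflicts with the unit clause (¬p1).
So every satisfying assignment has p2 = False.

False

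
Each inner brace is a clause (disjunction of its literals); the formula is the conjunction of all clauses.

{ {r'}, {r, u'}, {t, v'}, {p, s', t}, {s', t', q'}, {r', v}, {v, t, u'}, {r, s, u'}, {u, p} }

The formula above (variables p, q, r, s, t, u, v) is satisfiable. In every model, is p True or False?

Suppose p = 0.
Unit clause (r') forces r = 0.
Unit clause (u') forces u = 0.
That conflicts with the unit clause (u).
So every satisfying assignment has p = True.

True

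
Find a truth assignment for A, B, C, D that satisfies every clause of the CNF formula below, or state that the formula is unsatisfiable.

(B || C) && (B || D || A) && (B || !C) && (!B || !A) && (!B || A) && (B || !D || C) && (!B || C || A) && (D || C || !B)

UNSATISFIABLE

Case B = true:
(!A) alone gives A = false.
Now (A) is unsatisfied and unit — conflict.
Backtrack on B: now try B = false.
(C) alone gives C = true.
Now (!C) is unsatisfied and unit — conflict.
Either choice for B ends in contradiction.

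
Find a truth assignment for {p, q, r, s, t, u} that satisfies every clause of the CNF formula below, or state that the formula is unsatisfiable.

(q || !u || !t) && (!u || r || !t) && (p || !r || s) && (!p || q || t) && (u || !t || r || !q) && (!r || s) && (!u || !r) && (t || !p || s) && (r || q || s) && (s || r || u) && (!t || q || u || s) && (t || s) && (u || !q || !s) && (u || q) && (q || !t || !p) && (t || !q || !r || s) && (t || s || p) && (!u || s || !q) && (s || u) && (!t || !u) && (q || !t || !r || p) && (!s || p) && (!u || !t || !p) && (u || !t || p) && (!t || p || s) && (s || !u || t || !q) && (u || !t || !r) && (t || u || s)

p: true, q: true, r: false, s: true, t: false, u: true

Suppose r = false.
Suppose u = true.
The clause (!t) is unit, so t = false.
The clause (s) is unit, so s = true.
The clause (p) is unit, so p = true.
The clause (q) is unit, so q = true.
Every clause now holds.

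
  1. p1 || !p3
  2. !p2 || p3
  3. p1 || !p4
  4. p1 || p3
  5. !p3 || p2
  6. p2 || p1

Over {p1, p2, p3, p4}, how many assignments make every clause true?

4

There are 2^4 = 16 truth assignments over (p1, p2, p3, p4).
Check each against the 6 clauses (columns in the order p1, p2, p3, p4):
  F F F F  ✗ fails (p1 || p3)
  F F F T  ✗ fails (p1 || !p4)
  F F T F  ✗ fails (p1 || !p3)
  F F T T  ✗ fails (p1 || !p3)
  F T F F  ✗ fails (!p2 || p3)
  F T F T  ✗ fails (!p2 || p3)
  F T T F  ✗ fails (p1 || !p3)
  F T T T  ✗ fails (p1 || !p3)
  T F F F  ✓ satisfies all
  T F F T  ✓ satisfies all
  T F T F  ✗ fails (!p3 || p2)
  T F T T  ✗ fails (!p3 || p2)
  T T F F  ✗ fails (!p2 || p3)
  T T F T  ✗ fails (!p2 || p3)
  T T T F  ✓ satisfies all
  T T T T  ✓ satisfies all
4 of the 16 rows are models.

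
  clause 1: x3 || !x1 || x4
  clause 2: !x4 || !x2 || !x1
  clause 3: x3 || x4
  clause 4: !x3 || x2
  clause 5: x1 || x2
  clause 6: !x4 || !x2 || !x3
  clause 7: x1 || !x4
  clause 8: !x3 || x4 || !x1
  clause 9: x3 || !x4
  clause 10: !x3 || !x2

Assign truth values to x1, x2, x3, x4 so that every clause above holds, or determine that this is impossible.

UNSATISFIABLE

Try x3 = true.
(x2) alone gives x2 = true.
Now (!x2) is unsatisfied and unit — conflict.
Undo x3 and try x3 = false.
(x4) alone gives x4 = true.
Now (!x4) is unsatisfied and unit — conflict.
Neither x3 = true nor x3 = false works.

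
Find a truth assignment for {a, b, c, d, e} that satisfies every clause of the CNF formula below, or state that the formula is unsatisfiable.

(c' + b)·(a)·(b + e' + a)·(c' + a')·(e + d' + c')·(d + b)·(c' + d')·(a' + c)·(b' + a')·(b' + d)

UNSATISFIABLE

(a) alone gives a = 1.
(c') alone gives c = 0.
That conflicts with the unit clause (c).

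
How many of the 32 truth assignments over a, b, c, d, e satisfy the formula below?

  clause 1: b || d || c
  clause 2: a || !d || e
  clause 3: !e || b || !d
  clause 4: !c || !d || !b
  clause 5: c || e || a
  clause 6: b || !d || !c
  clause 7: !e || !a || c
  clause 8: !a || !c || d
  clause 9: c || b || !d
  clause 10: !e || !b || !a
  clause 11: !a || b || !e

8

There are 2^5 = 32 truth assignments over (a, b, c, d, e).
Split on a. With a = true, the clauses containing a are satisfied and !a drops from the rest; 2 of the 2^4 = 16 assignments to the other variables satisfy what remains.
With a = false, by the same count on the reduced clause set, 6 assignments work.
(One model: a=F, b=F, c=T, d=F, e=F.)
Total: 2 + 6 = 8.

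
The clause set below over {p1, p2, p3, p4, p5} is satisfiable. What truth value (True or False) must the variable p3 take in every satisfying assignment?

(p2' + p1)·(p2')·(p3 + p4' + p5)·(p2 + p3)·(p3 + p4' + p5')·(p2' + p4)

Suppose p3 = 0.
The clause (p2') is unit, so p2 = 0.
But (p2) is also a unit clause — contradiction.
So every satisfying assignment has p3 = True.

True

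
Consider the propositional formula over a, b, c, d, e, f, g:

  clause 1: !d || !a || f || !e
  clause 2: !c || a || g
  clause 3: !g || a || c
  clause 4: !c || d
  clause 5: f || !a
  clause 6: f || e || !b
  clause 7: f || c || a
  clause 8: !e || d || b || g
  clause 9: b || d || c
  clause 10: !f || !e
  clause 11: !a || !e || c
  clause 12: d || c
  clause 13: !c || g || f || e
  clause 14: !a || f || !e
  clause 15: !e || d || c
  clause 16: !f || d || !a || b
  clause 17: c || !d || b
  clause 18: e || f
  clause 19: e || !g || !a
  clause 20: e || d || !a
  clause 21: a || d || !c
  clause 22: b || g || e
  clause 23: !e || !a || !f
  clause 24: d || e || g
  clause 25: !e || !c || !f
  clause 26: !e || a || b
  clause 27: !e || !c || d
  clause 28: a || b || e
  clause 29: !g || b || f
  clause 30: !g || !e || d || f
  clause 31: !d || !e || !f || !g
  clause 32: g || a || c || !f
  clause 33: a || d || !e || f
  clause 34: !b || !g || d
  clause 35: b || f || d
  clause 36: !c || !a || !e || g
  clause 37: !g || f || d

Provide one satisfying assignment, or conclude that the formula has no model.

Case c = true:
From the singleton clause (d), d = true.
Case a = false:
From the singleton clause (g), g = true.
Case f = false:
From the singleton clause (e), e = true.
From the singleton clause (b), b = true.
Every clause now holds.

a ↦ false, b ↦ true, c ↦ true, d ↦ true, e ↦ true, f ↦ false, g ↦ true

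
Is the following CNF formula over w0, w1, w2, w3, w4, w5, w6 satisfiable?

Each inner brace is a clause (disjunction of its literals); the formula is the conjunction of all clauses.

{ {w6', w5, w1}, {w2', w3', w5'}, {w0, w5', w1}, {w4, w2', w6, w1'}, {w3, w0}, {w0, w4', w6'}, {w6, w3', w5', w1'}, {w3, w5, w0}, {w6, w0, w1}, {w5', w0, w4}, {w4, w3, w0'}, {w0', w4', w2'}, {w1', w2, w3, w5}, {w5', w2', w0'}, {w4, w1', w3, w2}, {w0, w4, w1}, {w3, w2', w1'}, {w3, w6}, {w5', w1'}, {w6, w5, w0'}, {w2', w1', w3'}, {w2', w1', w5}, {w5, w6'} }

Yes

Case w3 = 0:
(w0) alone gives w0 = 1.
(w4) alone gives w4 = 1.
(w2') alone gives w2 = 0.
(w6) alone gives w6 = 1.
(w5) alone gives w5 = 1.
(w1') alone gives w1 = 0.
Every clause now holds.
A satisfying assignment: w0=1; w1=0; w2=0; w3=0; w4=1; w5=1; w6=1.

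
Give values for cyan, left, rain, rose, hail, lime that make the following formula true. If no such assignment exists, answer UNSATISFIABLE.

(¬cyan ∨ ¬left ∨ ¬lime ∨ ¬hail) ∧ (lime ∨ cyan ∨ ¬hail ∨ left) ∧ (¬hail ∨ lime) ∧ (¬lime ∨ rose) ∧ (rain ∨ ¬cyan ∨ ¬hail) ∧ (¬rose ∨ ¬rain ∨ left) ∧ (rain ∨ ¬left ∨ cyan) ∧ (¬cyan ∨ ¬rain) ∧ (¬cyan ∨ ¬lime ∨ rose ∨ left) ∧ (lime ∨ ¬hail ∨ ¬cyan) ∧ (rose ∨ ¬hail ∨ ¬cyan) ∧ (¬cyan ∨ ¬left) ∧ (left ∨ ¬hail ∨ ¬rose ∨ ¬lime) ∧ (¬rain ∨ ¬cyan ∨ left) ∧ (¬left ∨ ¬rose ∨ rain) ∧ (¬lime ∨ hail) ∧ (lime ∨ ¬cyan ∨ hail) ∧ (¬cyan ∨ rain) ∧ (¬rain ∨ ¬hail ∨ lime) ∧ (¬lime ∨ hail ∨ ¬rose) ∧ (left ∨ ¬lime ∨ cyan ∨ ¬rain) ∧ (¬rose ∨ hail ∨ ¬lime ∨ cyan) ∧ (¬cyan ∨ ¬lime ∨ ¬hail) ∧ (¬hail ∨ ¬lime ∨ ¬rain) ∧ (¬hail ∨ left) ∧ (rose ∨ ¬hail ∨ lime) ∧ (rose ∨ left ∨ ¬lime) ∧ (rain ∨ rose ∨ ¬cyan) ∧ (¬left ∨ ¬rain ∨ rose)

Suppose hail = False.
(¬lime) alone gives lime = False.
(¬cyan) alone gives cyan = False.
Suppose rain = False.
(¬left) alone gives left = False.
All clauses hold; rose can take either value.

cyan: False; left: False; rain: False; rose: True; hail: False; lime: False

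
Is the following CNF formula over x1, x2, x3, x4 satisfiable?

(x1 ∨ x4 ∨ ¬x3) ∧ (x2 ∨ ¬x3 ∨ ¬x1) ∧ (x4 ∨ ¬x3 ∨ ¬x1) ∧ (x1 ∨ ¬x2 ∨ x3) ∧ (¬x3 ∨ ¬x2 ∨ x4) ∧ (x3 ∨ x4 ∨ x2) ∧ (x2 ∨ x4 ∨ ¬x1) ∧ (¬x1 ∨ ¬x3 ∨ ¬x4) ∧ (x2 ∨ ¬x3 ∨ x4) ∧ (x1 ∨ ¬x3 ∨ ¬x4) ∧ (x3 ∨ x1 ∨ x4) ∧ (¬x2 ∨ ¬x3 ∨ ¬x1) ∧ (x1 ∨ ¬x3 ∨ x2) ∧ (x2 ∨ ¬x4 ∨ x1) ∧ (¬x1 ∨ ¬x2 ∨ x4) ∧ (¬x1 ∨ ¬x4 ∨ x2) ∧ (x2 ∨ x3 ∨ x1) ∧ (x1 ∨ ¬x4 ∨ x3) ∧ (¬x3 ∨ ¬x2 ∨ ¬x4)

Try x1 = True.
Try x2 = True.
(¬x3) alone gives x3 = False.
(x4) alone gives x4 = True.
This assignment satisfies each clause.
A satisfying assignment: x1=True, x2=True, x3=False, x4=True.

Yes, satisfiable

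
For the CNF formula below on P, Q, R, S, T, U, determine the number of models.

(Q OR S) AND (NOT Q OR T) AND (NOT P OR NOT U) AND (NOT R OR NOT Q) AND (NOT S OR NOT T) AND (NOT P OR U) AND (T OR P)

There are 2^6 = 64 truth assignments over (P, Q, R, S, T, U).
Split on S. With S = true, the clauses containing S are satisfied and NOT S drops from the rest; 0 of the 2^5 = 32 assignments to the other variables satisfy what remains.
With S = false, by the same count on the reduced clause set, 2 assignments work.
(One model: P=F, Q=T, R=F, S=F, T=T, U=F.)
Total: 0 + 2 = 2.

2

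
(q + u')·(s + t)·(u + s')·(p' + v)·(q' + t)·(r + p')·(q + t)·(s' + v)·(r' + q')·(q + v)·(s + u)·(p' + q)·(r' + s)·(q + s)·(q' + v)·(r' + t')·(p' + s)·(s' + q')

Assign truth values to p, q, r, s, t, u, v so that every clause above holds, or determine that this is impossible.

Try q = 1.
From the singleton clause (t), t = 1.
From the singleton clause (r'), r = 0.
From the singleton clause (p'), p = 0.
From the singleton clause (v), v = 1.
From the singleton clause (s'), s = 0.
From the singleton clause (u), u = 1.
All clauses are satisfied.

p: 0, q: 1, r: 0, s: 0, t: 1, u: 1, v: 1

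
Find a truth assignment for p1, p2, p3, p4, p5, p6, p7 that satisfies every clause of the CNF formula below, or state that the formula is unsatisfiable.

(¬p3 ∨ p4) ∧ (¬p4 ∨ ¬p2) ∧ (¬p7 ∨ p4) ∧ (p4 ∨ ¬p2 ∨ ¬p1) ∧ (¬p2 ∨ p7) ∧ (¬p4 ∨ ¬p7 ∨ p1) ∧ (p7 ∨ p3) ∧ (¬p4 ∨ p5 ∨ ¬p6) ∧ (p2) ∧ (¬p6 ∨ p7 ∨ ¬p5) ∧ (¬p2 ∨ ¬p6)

UNSATISFIABLE

From the singleton clause (p2), p2 = True.
From the singleton clause (¬p4), p4 = False.
From the singleton clause (¬p3), p3 = False.
From the singleton clause (¬p7), p7 = False.
Now (p7) is unsatisfied and unit — conflict.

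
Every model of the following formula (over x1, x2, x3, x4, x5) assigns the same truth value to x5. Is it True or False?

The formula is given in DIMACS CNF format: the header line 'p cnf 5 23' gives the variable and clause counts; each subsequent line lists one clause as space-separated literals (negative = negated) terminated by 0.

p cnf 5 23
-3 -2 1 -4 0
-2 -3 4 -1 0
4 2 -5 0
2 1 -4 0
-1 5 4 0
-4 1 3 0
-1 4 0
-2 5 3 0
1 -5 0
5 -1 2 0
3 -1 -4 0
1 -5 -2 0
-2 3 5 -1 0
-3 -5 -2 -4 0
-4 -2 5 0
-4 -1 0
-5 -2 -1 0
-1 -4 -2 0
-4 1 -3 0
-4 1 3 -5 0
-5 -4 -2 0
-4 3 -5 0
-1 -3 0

False

Suppose x5 = True.
From the singleton clause (x1), x1 = True.
From the singleton clause (x4), x4 = True.
That conflicts with the unit clause (¬x4).
So every satisfying assignment has x5 = False.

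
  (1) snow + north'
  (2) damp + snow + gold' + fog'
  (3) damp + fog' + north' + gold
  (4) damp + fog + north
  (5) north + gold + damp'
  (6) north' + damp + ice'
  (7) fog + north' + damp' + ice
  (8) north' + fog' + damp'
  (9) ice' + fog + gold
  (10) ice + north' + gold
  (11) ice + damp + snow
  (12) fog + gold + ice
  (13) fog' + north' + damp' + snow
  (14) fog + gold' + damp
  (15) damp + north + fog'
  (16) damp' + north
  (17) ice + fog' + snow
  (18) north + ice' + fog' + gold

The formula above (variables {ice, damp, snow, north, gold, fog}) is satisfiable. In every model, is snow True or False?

Suppose snow = 0.
From the singleton clause (north'), north = 0.
From the singleton clause (damp'), damp = 0.
From the singleton clause (fog), fog = 1.
Now (fog') is unsatisfied and unit — conflict.
So every satisfying assignment has snow = True.

True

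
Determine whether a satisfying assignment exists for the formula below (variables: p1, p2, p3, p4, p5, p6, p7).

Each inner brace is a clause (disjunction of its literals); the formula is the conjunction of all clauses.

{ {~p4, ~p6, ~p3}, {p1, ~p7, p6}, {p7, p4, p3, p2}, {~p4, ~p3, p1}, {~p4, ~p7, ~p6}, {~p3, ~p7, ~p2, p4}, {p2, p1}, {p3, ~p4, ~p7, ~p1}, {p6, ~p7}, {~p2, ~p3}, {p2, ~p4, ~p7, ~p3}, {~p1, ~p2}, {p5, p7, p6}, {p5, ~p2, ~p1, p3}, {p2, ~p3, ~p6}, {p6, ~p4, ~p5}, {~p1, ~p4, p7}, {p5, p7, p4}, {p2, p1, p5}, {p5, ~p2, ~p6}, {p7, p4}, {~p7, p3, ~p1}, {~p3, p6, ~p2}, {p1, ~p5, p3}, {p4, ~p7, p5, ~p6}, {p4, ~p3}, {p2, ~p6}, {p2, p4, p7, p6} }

No, unsatisfiable

Case p2 = 1:
(~p3) alone gives p3 = 0.
(~p1) alone gives p1 = 0.
(~p5) alone gives p5 = 0.
(~p6) alone gives p6 = 0.
(~p7) alone gives p7 = 0.
That conflicts with the unit clause (p7).
Undo p2 and try p2 = 0.
(p1) alone gives p1 = 1.
(~p6) alone gives p6 = 0.
(~p7) alone gives p7 = 0.
(p5) alone gives p5 = 1.
(~p4) alone gives p4 = 0.
That conflicts with the unit clause (p4).
Neither p2 = 1 nor p2 = 0 works.
No assignment satisfies every clause.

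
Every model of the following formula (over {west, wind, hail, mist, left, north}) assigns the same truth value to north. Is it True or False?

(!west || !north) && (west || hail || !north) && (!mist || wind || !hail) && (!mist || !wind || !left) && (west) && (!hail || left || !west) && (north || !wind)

Suppose north = true.
(!west) alone gives west = false.
But (west) is also a unit clause — contradiction.
So every satisfying assignment has north = False.

False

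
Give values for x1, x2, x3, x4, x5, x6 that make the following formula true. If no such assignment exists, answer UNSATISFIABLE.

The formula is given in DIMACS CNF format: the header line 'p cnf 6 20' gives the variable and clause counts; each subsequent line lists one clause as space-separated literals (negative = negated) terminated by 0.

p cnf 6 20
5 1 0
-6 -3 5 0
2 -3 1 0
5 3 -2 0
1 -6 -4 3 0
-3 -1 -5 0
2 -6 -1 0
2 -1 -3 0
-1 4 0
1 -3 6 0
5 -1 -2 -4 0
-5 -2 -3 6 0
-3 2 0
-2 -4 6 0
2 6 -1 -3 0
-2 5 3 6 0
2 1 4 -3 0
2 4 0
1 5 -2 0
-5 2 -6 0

x1=False, x2=True, x3=True, x4=True, x5=True, x6=True

Suppose x5 = True.
Suppose x3 = True.
The clause (¬x1) is unit, so x1 = False.
The clause (x2) is unit, so x2 = True.
The clause (x6) is unit, so x6 = True.
No clause remains; x4 is free.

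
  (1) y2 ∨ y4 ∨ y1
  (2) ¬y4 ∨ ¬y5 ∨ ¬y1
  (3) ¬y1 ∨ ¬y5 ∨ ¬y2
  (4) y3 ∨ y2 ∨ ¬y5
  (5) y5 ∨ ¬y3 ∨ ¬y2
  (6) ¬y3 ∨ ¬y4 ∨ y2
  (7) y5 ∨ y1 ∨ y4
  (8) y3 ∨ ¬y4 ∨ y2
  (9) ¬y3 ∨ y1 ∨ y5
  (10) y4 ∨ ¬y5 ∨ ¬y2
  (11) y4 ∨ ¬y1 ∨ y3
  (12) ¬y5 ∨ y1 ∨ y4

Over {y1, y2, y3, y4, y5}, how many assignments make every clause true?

There are 2^5 = 32 truth assignments over (y1, y2, y3, y4, y5).
Split on y4. With y4 = True, the clauses containing y4 are satisfied and ¬y4 drops from the rest; 4 of the 2^4 = 16 assignments to the other variables satisfy what remains.
With y4 = False, by the same count on the reduced clause set, 2 assignments work.
(One model: y1=F, y2=T, y3=F, y4=T, y5=F.)
Total: 4 + 2 = 6.

6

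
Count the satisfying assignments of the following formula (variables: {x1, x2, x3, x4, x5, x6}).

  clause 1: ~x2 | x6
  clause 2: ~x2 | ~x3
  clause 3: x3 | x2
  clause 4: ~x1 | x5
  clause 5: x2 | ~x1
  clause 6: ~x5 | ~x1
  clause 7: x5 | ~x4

9

There are 2^6 = 64 truth assignments over (x1, x2, x3, x4, x5, x6).
Split on x2. With x2 = 1, the clauses containing x2 are satisfied and ~x2 drops from the rest; 3 of the 2^5 = 32 assignments to the other variables satisfy what remains.
With x2 = 0, by the same count on the reduced clause set, 6 assignments work.
Total: 3 + 6 = 9.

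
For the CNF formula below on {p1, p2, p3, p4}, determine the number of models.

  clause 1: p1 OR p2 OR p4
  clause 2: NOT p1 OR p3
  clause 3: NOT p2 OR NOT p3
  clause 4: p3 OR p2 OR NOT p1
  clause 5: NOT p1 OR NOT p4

5

There are 2^4 = 16 truth assignments over (p1, p2, p3, p4).
Check each against the 5 clauses (columns in the order p1, p2, p3, p4):
  F F F F  ✗ fails (p1 OR p2 OR p4)
  F F F T  ✓ satisfies all
  F F T F  ✗ fails (p1 OR p2 OR p4)
  F F T T  ✓ satisfies all
  F T F F  ✓ satisfies all
  F T F T  ✓ satisfies all
  F T T F  ✗ fails (NOT p2 OR NOT p3)
  F T T T  ✗ fails (NOT p2 OR NOT p3)
  T F F F  ✗ fails (NOT p1 OR p3)
  T F F T  ✗ fails (NOT p1 OR p3)
  T F T F  ✓ satisfies all
  T F T T  ✗ fails (NOT p1 OR NOT p4)
  T T F F  ✗ fails (NOT p1 OR p3)
  T T F T  ✗ fails (NOT p1 OR p3)
  T T T F  ✗ fails (NOT p2 OR NOT p3)
  T T T T  ✗ fails (NOT p2 OR NOT p3)
5 of the 16 rows are models.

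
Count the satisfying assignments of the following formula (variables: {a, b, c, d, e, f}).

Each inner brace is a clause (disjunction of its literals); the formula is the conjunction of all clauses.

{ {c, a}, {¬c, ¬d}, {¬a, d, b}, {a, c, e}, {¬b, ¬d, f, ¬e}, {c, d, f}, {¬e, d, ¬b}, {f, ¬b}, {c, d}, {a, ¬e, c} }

There are 2^6 = 64 truth assignments over (a, b, c, d, e, f).
Split on a. With a = True, the clauses containing a are satisfied and ¬a drops from the rest; 7 of the 2^5 = 32 assignments to the other variables satisfy what remains.
With a = False, by the same count on the reduced clause set, 5 assignments work.
(One model: a=F, b=F, c=T, d=F, e=F, f=F.)
Total: 7 + 5 = 12.

12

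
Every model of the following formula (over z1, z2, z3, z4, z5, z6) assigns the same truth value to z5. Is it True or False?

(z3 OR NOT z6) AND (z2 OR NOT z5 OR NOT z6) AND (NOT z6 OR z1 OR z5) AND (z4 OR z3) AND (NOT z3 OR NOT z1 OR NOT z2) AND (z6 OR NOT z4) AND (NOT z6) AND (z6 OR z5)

True

Suppose z5 = false.
From the singleton clause (NOT z6), z6 = false.
But (z6) is also a unit clause — contradiction.
So every satisfying assignment has z5 = True.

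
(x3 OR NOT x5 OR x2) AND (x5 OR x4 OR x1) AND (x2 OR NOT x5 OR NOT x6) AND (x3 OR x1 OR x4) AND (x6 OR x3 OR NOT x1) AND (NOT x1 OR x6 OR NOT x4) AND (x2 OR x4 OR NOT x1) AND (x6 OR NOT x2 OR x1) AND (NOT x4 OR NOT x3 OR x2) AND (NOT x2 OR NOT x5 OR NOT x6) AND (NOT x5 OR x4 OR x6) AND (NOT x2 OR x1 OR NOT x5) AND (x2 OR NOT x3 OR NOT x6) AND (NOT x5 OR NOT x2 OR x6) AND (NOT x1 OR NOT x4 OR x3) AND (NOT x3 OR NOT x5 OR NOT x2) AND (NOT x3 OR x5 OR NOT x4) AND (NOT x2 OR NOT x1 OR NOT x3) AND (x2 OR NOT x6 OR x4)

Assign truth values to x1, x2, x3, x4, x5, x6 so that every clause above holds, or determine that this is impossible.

Suppose x3 = false.
Suppose x5 = false.
Suppose x4 = false.
From the singleton clause (x1), x1 = true.
From the singleton clause (x6), x6 = true.
From the singleton clause (x2), x2 = true.
This assignment satisfies each clause.

x1 ↦ true, x2 ↦ true, x3 ↦ false, x4 ↦ false, x5 ↦ false, x6 ↦ true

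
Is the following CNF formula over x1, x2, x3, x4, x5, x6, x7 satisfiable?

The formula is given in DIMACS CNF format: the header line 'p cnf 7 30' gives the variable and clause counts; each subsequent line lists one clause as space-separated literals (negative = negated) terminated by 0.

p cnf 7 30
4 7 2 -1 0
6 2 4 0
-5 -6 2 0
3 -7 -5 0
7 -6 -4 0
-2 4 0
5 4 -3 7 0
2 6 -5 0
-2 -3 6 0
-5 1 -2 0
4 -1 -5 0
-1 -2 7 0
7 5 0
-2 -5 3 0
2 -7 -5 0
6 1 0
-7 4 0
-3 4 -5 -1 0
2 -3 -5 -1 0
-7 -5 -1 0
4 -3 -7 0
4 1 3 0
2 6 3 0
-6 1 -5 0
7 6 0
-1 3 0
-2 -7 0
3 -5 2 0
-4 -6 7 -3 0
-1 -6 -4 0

Suppose x2 = False.
Suppose x6 = True.
(¬x5) alone gives x5 = False.
(x7) alone gives x7 = True.
(x4) alone gives x4 = True.
(¬x1) alone gives x1 = False.
Every clause is now satisfied; x3 is unconstrained.
A satisfying assignment: x1=False, x2=False, x3=True, x4=True, x5=False, x6=True, x7=True.

Yes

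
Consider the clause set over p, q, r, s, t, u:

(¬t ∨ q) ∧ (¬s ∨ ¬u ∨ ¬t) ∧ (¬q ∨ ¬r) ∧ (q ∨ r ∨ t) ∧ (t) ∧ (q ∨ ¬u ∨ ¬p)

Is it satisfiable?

The clause (t) is unit, so t = True.
The clause (q) is unit, so q = True.
The clause (¬r) is unit, so r = False.
Case s = True:
The clause (¬u) is unit, so u = False.
Every clause is now satisfied; p is unconstrained.
A satisfying assignment: p ↦ True,  q ↦ True,  r ↦ False,  s ↦ True,  t ↦ True,  u ↦ False.

Yes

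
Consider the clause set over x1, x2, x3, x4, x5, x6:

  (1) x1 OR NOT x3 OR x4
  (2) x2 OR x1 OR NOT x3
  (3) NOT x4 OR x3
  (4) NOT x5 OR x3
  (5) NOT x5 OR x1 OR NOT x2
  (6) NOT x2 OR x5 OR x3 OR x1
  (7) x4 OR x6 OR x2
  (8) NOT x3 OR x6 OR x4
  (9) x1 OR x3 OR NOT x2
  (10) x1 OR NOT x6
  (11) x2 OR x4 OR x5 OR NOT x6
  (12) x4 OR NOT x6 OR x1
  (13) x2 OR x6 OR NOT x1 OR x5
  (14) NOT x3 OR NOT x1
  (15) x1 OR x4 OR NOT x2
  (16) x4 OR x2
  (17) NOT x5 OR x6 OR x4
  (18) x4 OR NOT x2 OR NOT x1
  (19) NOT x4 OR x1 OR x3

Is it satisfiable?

Yes

Branch on x4: set x4 = true.
Unit clause (x3) forces x3 = true.
Unit clause (NOT x1) forces x1 = false.
Unit clause (x2) forces x2 = true.
Unit clause (NOT x5) forces x5 = false.
Unit clause (NOT x6) forces x6 = false.
This assignment satisfies each clause.
A satisfying assignment: x1=false, x2=true, x3=true, x4=true, x5=false, x6=false.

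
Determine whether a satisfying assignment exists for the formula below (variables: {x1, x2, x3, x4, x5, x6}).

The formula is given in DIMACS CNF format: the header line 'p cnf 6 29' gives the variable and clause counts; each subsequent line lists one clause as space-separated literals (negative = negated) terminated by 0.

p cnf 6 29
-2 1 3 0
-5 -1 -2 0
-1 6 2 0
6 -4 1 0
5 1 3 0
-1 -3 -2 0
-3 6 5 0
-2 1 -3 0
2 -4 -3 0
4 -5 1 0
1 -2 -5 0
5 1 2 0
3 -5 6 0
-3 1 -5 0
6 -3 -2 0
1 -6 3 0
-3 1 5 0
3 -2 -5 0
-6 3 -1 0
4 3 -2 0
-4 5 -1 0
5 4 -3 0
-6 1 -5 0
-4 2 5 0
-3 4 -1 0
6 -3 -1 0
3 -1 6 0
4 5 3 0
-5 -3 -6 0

Branch on x2: set x2 = False.
Branch on x1: set x1 = False.
The clause (x5) is unit, so x5 = True.
The clause (x4) is unit, so x4 = True.
The clause (x6) is unit, so x6 = True.
That conflicts with the unit clause (¬x6).
That branch fails; take x1 = True instead.
The clause (x6) is unit, so x6 = True.
The clause (x3) is unit, so x3 = True.
The clause (¬x4) is unit, so x4 = False.
That conflicts with the unit clause (x4).
Both values of x1 lead to a conflict.
That branch fails; take x2 = True instead.
Branch on x1: set x1 = True.
The clause (¬x5) is unit, so x5 = False.
The clause (¬x3) is unit, so x3 = False.
The clause (¬x6) is unit, so x6 = False.
That conflicts with the unit clause (x6).
That branch fails; take x1 = False instead.
The clause (x3) is unit, so x3 = True.
That conflicts with the unit clause (¬x3).
Both values of x1 lead to a conflict.
Both values of x2 lead to a conflict.
No assignment satisfies every clause.

No, unsatisfiable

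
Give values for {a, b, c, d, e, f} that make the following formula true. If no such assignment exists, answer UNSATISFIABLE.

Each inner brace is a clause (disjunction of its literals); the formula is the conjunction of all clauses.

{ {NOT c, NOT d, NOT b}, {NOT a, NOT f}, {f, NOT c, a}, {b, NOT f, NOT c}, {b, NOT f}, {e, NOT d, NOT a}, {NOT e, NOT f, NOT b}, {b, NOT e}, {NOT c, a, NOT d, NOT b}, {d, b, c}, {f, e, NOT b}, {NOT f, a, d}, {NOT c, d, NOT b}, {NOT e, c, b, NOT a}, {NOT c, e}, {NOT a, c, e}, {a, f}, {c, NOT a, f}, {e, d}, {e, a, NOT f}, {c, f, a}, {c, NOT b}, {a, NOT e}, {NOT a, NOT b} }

UNSATISFIABLE

Try a = false.
Unit clause (f) forces f = true.
Unit clause (b) forces b = true.
Unit clause (NOT e) forces e = false.
Now (e) is unsatisfied and unit — conflict.
Undo a and try a = true.
Unit clause (NOT f) forces f = false.
Unit clause (c) forces c = true.
Unit clause (e) forces e = true.
Unit clause (b) forces b = true.
Now (NOT b) is unsatisfied and unit — conflict.
Both values of a lead to a conflict.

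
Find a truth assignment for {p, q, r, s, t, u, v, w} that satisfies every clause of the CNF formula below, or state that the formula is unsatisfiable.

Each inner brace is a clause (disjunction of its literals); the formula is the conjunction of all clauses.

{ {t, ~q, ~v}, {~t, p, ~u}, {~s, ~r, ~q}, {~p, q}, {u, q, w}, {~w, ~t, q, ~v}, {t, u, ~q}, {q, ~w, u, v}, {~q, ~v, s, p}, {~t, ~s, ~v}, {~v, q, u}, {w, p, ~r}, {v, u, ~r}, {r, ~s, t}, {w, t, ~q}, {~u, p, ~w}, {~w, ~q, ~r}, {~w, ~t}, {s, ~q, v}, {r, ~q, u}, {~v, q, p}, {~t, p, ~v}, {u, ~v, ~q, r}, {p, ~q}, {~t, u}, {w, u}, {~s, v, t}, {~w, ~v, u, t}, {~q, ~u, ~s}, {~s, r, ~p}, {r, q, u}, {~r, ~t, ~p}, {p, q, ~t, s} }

Branch on p: set p = 1.
The clause (q) is unit, so q = 1.
Branch on t: set t = 1.
The clause (~w) is unit, so w = 0.
The clause (u) is unit, so u = 1.
The clause (~s) is unit, so s = 0.
The clause (v) is unit, so v = 1.
The clause (~r) is unit, so r = 0.
All clauses are satisfied.

p: 1; q: 1; r: 0; s: 0; t: 1; u: 1; v: 1; w: 0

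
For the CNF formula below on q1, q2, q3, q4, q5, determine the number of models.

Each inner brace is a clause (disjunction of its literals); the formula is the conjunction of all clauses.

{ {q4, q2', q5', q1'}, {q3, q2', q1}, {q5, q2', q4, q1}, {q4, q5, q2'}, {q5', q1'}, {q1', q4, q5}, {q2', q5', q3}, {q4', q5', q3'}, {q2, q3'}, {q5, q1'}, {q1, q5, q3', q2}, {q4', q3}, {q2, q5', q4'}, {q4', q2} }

There are 2^5 = 32 truth assignments over (q1, q2, q3, q4, q5).
Split on q1. With q1 = 1, the clauses containing q1 are satisfied and q1' drops from the rest; 0 of the 2^4 = 16 assignments to the other variables satisfy what remains.
With q1 = 0, by the same count on the reduced clause set, 4 assignments work.
(One model: q1=F, q2=F, q3=F, q4=F, q5=F.)
Total: 0 + 4 = 4.

4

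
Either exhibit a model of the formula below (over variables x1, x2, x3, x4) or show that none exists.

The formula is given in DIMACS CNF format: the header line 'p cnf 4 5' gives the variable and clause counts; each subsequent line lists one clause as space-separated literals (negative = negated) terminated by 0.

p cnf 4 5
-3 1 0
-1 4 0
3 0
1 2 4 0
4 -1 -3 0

x1 ↦ True, x2 ↦ True, x3 ↦ True, x4 ↦ True

From the singleton clause (x3), x3 = True.
From the singleton clause (x1), x1 = True.
From the singleton clause (x4), x4 = True.
All clauses hold; x2 can take either value.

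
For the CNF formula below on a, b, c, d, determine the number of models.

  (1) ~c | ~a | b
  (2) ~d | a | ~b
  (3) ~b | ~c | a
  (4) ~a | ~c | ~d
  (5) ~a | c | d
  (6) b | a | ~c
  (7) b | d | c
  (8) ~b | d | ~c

4

There are 2^4 = 16 truth assignments over (a, b, c, d).
Check each against the 8 clauses (columns in the order a, b, c, d):
  F F F F  ✗ fails (b | d | c)
  F F F T  ✓ satisfies all
  F F T F  ✗ fails (b | a | ~c)
  F F T T  ✗ fails (b | a | ~c)
  F T F F  ✓ satisfies all
  F T F T  ✗ fails (~d | a | ~b)
  F T T F  ✗ fails (~b | ~c | a)
  F T T T  ✗ fails (~d | a | ~b)
  T F F F  ✗ fails (~a | c | d)
  T F F T  ✓ satisfies all
  T F T F  ✗ fails (~c | ~a | b)
  T F T T  ✗ fails (~c | ~a | b)
  T T F F  ✗ fails (~a | c | d)
  T T F T  ✓ satisfies all
  T T T F  ✗ fails (~b | d | ~c)
  T T T T  ✗ fails (~a | ~c | ~d)
4 of the 16 rows are models.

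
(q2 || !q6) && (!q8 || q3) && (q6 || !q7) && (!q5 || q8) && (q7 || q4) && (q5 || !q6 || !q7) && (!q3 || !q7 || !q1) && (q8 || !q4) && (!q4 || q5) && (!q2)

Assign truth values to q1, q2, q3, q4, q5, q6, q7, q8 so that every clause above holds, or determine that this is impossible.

q1 ↦ false,  q2 ↦ false,  q3 ↦ true,  q4 ↦ true,  q5 ↦ true,  q6 ↦ false,  q7 ↦ false,  q8 ↦ true

Unit clause (!q2) forces q2 = false.
Unit clause (!q6) forces q6 = false.
Unit clause (!q7) forces q7 = false.
Unit clause (q4) forces q4 = true.
Unit clause (q8) forces q8 = true.
Unit clause (q3) forces q3 = true.
Unit clause (q5) forces q5 = true.
All clauses hold; q1 can take either value.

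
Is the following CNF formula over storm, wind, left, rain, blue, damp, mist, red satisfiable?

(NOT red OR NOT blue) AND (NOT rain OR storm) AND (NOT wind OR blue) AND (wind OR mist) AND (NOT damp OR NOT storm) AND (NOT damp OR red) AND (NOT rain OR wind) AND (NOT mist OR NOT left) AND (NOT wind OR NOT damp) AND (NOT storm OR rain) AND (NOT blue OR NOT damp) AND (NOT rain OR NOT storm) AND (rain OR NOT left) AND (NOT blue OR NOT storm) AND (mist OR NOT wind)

Yes

Case red = false:
The clause (NOT damp) is unit, so damp = false.
Case rain = false:
The clause (NOT storm) is unit, so storm = false.
The clause (NOT left) is unit, so left = false.
Case wind = false:
The clause (mist) is unit, so mist = true.
All clauses hold; blue can take either value.
A satisfying assignment: storm=false,  wind=false,  left=false,  rain=false,  blue=true,  damp=false,  mist=true,  red=false.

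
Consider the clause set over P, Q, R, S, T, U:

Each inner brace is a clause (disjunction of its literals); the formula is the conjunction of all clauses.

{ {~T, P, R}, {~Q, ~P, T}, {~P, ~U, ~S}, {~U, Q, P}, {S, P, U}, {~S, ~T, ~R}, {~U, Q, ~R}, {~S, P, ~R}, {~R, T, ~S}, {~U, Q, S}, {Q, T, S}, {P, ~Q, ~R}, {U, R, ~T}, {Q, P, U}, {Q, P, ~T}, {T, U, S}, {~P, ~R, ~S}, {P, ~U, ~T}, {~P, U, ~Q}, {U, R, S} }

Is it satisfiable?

Yes, satisfiable

Branch on T: set T = 1.
Branch on P: set P = 1.
Branch on U: set U = 0.
Unit clause (R) forces R = 1.
Unit clause (~S) forces S = 0.
Unit clause (~Q) forces Q = 0.
This assignment satisfies each clause.
A satisfying assignment: P: 1,  Q: 0,  R: 1,  S: 0,  T: 1,  U: 0.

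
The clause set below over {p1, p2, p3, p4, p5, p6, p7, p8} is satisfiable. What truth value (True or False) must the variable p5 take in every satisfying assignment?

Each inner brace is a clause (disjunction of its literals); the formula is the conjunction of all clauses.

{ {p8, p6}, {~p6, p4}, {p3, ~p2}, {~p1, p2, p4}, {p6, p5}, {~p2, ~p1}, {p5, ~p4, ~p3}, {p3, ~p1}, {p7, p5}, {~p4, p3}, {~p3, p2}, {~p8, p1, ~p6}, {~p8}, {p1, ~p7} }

True

Suppose p5 = 0.
From the singleton clause (p6), p6 = 1.
From the singleton clause (p4), p4 = 1.
From the singleton clause (~p3), p3 = 0.
Now (p3) is unsatisfied and unit — conflict.
So every satisfying assignment has p5 = True.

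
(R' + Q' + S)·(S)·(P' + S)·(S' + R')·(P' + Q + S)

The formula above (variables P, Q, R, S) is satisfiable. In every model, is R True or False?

Suppose R = 1.
(S) alone gives S = 1.
That conflicts with the unit clause (S').
So every satisfying assignment has R = False.

False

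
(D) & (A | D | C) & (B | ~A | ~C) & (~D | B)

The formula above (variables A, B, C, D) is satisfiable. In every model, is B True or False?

Suppose B = 0.
From the singleton clause (D), D = 1.
That conflicts with the unit clause (~D).
So every satisfying assignment has B = True.

True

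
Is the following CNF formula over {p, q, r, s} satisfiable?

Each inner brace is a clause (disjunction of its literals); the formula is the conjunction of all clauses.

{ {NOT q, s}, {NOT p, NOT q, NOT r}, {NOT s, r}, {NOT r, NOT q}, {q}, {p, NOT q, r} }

(q) alone gives q = true.
(s) alone gives s = true.
(r) alone gives r = true.
But (NOT r) is also a unit clause — contradiction.
No assignment satisfies every clause.

Unsatisfiable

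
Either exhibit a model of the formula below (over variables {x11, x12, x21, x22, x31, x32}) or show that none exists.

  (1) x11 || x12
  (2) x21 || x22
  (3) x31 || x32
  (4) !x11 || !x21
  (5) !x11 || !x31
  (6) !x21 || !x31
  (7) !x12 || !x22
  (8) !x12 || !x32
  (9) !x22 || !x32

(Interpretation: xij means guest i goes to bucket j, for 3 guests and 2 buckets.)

UNSATISFIABLE

Try x11 = true.
(!x21) alone gives x21 = false.
(x22) alone gives x22 = true.
(!x31) alone gives x31 = false.
(x32) alone gives x32 = true.
That conflicts with the unit clause (!x32).
Backtrack on x11: now try x11 = false.
(x12) alone gives x12 = true.
(!x22) alone gives x22 = false.
(x21) alone gives x21 = true.
(!x31) alone gives x31 = false.
(x32) alone gives x32 = true.
That conflicts with the unit clause (!x32).
Both values of x11 lead to a conflict.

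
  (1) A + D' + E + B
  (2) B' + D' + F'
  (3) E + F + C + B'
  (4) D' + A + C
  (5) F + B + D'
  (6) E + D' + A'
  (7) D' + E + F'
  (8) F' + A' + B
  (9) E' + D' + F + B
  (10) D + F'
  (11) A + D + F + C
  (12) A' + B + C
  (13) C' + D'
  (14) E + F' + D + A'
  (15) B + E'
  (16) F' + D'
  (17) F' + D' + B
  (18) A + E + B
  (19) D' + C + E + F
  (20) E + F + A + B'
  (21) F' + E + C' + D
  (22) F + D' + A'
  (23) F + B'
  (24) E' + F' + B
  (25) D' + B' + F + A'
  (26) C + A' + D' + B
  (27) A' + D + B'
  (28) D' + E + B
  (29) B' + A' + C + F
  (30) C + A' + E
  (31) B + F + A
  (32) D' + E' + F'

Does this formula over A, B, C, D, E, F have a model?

Case D = 0:
The clause (F') is unit, so F = 0.
The clause (B') is unit, so B = 0.
The clause (E') is unit, so E = 0.
The clause (A) is unit, so A = 1.
The clause (C) is unit, so C = 1.
Every clause now holds.
A satisfying assignment: A ↦ 1,  B ↦ 0,  C ↦ 1,  D ↦ 0,  E ↦ 0,  F ↦ 0.

Yes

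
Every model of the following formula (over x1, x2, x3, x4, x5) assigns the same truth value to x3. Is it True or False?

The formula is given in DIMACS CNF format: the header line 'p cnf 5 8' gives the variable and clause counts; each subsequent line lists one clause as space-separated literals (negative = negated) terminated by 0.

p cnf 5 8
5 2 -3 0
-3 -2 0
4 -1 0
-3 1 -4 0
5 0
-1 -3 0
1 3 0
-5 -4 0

True

Suppose x3 = False.
Unit clause (x5) forces x5 = True.
Unit clause (x1) forces x1 = True.
Unit clause (x4) forces x4 = True.
Now (¬x4) is unsatisfied and unit — conflict.
So every satisfying assignment has x3 = True.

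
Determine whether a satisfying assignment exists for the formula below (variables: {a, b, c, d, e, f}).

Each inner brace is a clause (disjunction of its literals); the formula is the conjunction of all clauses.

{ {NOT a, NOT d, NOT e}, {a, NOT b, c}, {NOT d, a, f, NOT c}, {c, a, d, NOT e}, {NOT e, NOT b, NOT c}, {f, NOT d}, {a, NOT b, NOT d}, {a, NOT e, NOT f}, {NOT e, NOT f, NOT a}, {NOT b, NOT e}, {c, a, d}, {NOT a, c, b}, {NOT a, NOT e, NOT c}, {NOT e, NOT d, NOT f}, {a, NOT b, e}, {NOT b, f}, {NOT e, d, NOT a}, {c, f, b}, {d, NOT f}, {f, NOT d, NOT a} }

Yes, satisfiable

Suppose f = false.
From the singleton clause (NOT d), d = false.
From the singleton clause (NOT b), b = false.
From the singleton clause (c), c = true.
Suppose a = false.
All clauses hold; e can take either value.
A satisfying assignment: a ↦ false, b ↦ false, c ↦ true, d ↦ false, e ↦ true, f ↦ false.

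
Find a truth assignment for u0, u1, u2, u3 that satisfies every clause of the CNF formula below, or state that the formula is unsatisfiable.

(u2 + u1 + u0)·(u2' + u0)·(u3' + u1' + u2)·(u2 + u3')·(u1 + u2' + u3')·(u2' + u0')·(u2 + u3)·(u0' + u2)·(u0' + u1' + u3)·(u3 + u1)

Case u2 = 0:
Unit clause (u3') forces u3 = 0.
Now (u3) is unsatisfied and unit — conflict.
Backtrack on u2: now try u2 = 1.
Unit clause (u0) forces u0 = 1.
Now (u0') is unsatisfied and unit — conflict.
Both values of u2 lead to a conflict.

UNSATISFIABLE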